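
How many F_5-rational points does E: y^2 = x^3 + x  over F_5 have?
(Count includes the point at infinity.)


For each x in F_5, count y with y^2 = x^3 + 1 x + 0 mod 5:
  x = 0: RHS = 0, y in [0]  -> 1 point(s)
  x = 2: RHS = 0, y in [0]  -> 1 point(s)
  x = 3: RHS = 0, y in [0]  -> 1 point(s)
Affine points: 3. Add the point at infinity: total = 4.

#E(F_5) = 4


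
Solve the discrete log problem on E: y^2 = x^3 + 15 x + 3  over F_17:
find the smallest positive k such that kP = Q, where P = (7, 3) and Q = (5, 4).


Enumerate multiples of P until we hit Q = (5, 4):
  1P = (7, 3)
  2P = (1, 6)
  3P = (5, 13)
  4P = (13, 10)
  5P = (13, 7)
  6P = (5, 4)
Match found at i = 6.

k = 6


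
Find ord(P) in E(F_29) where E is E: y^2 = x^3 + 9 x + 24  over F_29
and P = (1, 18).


Compute successive multiples of P until we hit O:
  1P = (1, 18)
  2P = (11, 27)
  3P = (21, 22)
  4P = (14, 20)
  5P = (19, 6)
  6P = (3, 22)
  7P = (0, 13)
  8P = (24, 12)
  ... (continuing to 37P)
  37P = O

ord(P) = 37


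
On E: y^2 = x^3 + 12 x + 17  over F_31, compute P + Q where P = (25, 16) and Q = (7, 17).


P != Q, so use the chord formula.
s = (y2 - y1) / (x2 - x1) = (1) / (13) mod 31 = 12
x3 = s^2 - x1 - x2 mod 31 = 12^2 - 25 - 7 = 19
y3 = s (x1 - x3) - y1 mod 31 = 12 * (25 - 19) - 16 = 25

P + Q = (19, 25)


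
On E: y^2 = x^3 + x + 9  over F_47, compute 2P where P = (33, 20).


Doubling: s = (3 x1^2 + a) / (2 y1)
s = (3*33^2 + 1) / (2*20) mod 47 = 30
x3 = s^2 - 2 x1 mod 47 = 30^2 - 2*33 = 35
y3 = s (x1 - x3) - y1 mod 47 = 30 * (33 - 35) - 20 = 14

2P = (35, 14)


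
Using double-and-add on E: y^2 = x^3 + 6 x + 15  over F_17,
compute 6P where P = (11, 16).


k = 6 = 110_2 (binary, LSB first: 011)
Double-and-add from P = (11, 16):
  bit 0 = 0: acc unchanged = O
  bit 1 = 1: acc = O + (14, 2) = (14, 2)
  bit 2 = 1: acc = (14, 2) + (5, 0) = (14, 15)

6P = (14, 15)


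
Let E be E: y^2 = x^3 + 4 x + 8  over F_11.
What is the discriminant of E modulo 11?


4 a^3 + 27 b^2 = 4*4^3 + 27*8^2 = 256 + 1728 = 1984
Delta = -16 * (1984) = -31744
Delta mod 11 = 2

Delta = 2 (mod 11)


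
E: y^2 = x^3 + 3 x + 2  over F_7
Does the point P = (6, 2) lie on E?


Check whether y^2 = x^3 + 3 x + 2 (mod 7) for (x, y) = (6, 2).
LHS: y^2 = 2^2 mod 7 = 4
RHS: x^3 + 3 x + 2 = 6^3 + 3*6 + 2 mod 7 = 5
LHS != RHS

No, not on the curve


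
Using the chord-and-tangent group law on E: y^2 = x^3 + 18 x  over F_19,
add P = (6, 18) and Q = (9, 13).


P != Q, so use the chord formula.
s = (y2 - y1) / (x2 - x1) = (14) / (3) mod 19 = 11
x3 = s^2 - x1 - x2 mod 19 = 11^2 - 6 - 9 = 11
y3 = s (x1 - x3) - y1 mod 19 = 11 * (6 - 11) - 18 = 3

P + Q = (11, 3)


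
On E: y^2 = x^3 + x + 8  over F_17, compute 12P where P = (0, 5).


k = 12 = 1100_2 (binary, LSB first: 0011)
Double-and-add from P = (0, 5):
  bit 0 = 0: acc unchanged = O
  bit 1 = 0: acc unchanged = O
  bit 2 = 1: acc = O + (10, 10) = (10, 10)
  bit 3 = 1: acc = (10, 10) + (13, 12) = (2, 1)

12P = (2, 1)


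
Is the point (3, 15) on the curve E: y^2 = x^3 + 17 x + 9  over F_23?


Check whether y^2 = x^3 + 17 x + 9 (mod 23) for (x, y) = (3, 15).
LHS: y^2 = 15^2 mod 23 = 18
RHS: x^3 + 17 x + 9 = 3^3 + 17*3 + 9 mod 23 = 18
LHS = RHS

Yes, on the curve


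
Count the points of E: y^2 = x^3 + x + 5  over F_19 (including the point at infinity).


For each x in F_19, count y with y^2 = x^3 + 1 x + 5 mod 19:
  x = 0: RHS = 5, y in [9, 10]  -> 2 point(s)
  x = 1: RHS = 7, y in [8, 11]  -> 2 point(s)
  x = 3: RHS = 16, y in [4, 15]  -> 2 point(s)
  x = 4: RHS = 16, y in [4, 15]  -> 2 point(s)
  x = 11: RHS = 17, y in [6, 13]  -> 2 point(s)
  x = 12: RHS = 16, y in [4, 15]  -> 2 point(s)
  x = 13: RHS = 11, y in [7, 12]  -> 2 point(s)
Affine points: 14. Add the point at infinity: total = 15.

#E(F_19) = 15


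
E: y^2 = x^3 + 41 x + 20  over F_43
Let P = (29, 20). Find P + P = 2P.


Doubling: s = (3 x1^2 + a) / (2 y1)
s = (3*29^2 + 41) / (2*20) mod 43 = 34
x3 = s^2 - 2 x1 mod 43 = 34^2 - 2*29 = 23
y3 = s (x1 - x3) - y1 mod 43 = 34 * (29 - 23) - 20 = 12

2P = (23, 12)


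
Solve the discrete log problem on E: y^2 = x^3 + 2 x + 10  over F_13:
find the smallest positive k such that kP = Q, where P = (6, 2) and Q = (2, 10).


Enumerate multiples of P until we hit Q = (2, 10):
  1P = (6, 2)
  2P = (0, 7)
  3P = (3, 2)
  4P = (4, 11)
  5P = (7, 9)
  6P = (10, 9)
  7P = (9, 9)
  8P = (2, 3)
  9P = (1, 0)
  10P = (2, 10)
Match found at i = 10.

k = 10


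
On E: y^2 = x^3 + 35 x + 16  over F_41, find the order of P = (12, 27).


Compute successive multiples of P until we hit O:
  1P = (12, 27)
  2P = (19, 18)
  3P = (15, 12)
  4P = (39, 26)
  5P = (40, 12)
  6P = (34, 17)
  7P = (3, 36)
  8P = (27, 29)
  ... (continuing to 18P)
  18P = O

ord(P) = 18


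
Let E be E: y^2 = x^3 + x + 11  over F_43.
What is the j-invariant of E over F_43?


Delta = -16(4 a^3 + 27 b^2) mod 43 = 38
-1728 * (4 a)^3 = -1728 * (4*1)^3 mod 43 = 4
j = 4 * 38^(-1) mod 43 = 25

j = 25 (mod 43)


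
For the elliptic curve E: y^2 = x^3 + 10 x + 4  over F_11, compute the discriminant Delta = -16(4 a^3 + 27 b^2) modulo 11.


4 a^3 + 27 b^2 = 4*10^3 + 27*4^2 = 4000 + 432 = 4432
Delta = -16 * (4432) = -70912
Delta mod 11 = 5

Delta = 5 (mod 11)


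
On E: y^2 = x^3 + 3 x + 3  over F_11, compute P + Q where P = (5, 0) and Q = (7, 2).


P != Q, so use the chord formula.
s = (y2 - y1) / (x2 - x1) = (2) / (2) mod 11 = 1
x3 = s^2 - x1 - x2 mod 11 = 1^2 - 5 - 7 = 0
y3 = s (x1 - x3) - y1 mod 11 = 1 * (5 - 0) - 0 = 5

P + Q = (0, 5)


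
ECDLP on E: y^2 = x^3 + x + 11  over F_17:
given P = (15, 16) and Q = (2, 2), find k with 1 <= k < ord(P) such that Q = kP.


Enumerate multiples of P until we hit Q = (2, 2):
  1P = (15, 16)
  2P = (8, 15)
  3P = (2, 15)
  4P = (16, 14)
  5P = (7, 2)
  6P = (14, 7)
  7P = (1, 8)
  8P = (10, 16)
  9P = (9, 1)
  10P = (12, 0)
  11P = (9, 16)
  12P = (10, 1)
  13P = (1, 9)
  14P = (14, 10)
  15P = (7, 15)
  16P = (16, 3)
  17P = (2, 2)
Match found at i = 17.

k = 17


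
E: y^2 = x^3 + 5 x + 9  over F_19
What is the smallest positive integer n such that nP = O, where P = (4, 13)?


Compute successive multiples of P until we hit O:
  1P = (4, 13)
  2P = (9, 17)
  3P = (15, 1)
  4P = (7, 11)
  5P = (0, 16)
  6P = (12, 12)
  7P = (14, 12)
  8P = (5, 8)
  ... (continuing to 19P)
  19P = O

ord(P) = 19


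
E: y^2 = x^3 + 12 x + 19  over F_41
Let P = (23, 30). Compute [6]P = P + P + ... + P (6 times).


k = 6 = 110_2 (binary, LSB first: 011)
Double-and-add from P = (23, 30):
  bit 0 = 0: acc unchanged = O
  bit 1 = 1: acc = O + (36, 11) = (36, 11)
  bit 2 = 1: acc = (36, 11) + (12, 28) = (35, 31)

6P = (35, 31)


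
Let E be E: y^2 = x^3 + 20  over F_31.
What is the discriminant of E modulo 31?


4 a^3 + 27 b^2 = 4*0^3 + 27*20^2 = 0 + 10800 = 10800
Delta = -16 * (10800) = -172800
Delta mod 31 = 25

Delta = 25 (mod 31)


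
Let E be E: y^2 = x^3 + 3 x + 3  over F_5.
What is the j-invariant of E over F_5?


Delta = -16(4 a^3 + 27 b^2) mod 5 = 4
-1728 * (4 a)^3 = -1728 * (4*3)^3 mod 5 = 1
j = 1 * 4^(-1) mod 5 = 4

j = 4 (mod 5)


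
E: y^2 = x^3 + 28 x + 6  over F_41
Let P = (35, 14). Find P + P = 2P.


Doubling: s = (3 x1^2 + a) / (2 y1)
s = (3*35^2 + 28) / (2*14) mod 41 = 40
x3 = s^2 - 2 x1 mod 41 = 40^2 - 2*35 = 13
y3 = s (x1 - x3) - y1 mod 41 = 40 * (35 - 13) - 14 = 5

2P = (13, 5)


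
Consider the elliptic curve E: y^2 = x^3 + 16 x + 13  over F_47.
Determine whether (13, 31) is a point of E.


Check whether y^2 = x^3 + 16 x + 13 (mod 47) for (x, y) = (13, 31).
LHS: y^2 = 31^2 mod 47 = 21
RHS: x^3 + 16 x + 13 = 13^3 + 16*13 + 13 mod 47 = 21
LHS = RHS

Yes, on the curve


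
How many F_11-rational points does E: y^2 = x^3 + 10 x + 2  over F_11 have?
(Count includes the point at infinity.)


For each x in F_11, count y with y^2 = x^3 + 10 x + 2 mod 11:
  x = 3: RHS = 4, y in [2, 9]  -> 2 point(s)
  x = 5: RHS = 1, y in [1, 10]  -> 2 point(s)
  x = 6: RHS = 3, y in [5, 6]  -> 2 point(s)
  x = 8: RHS = 0, y in [0]  -> 1 point(s)
Affine points: 7. Add the point at infinity: total = 8.

#E(F_11) = 8


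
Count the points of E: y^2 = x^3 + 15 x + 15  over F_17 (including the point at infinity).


For each x in F_17, count y with y^2 = x^3 + 15 x + 15 mod 17:
  x = 0: RHS = 15, y in [7, 10]  -> 2 point(s)
  x = 2: RHS = 2, y in [6, 11]  -> 2 point(s)
  x = 3: RHS = 2, y in [6, 11]  -> 2 point(s)
  x = 6: RHS = 15, y in [7, 10]  -> 2 point(s)
  x = 7: RHS = 4, y in [2, 15]  -> 2 point(s)
  x = 8: RHS = 1, y in [1, 16]  -> 2 point(s)
  x = 10: RHS = 9, y in [3, 14]  -> 2 point(s)
  x = 11: RHS = 15, y in [7, 10]  -> 2 point(s)
  x = 12: RHS = 2, y in [6, 11]  -> 2 point(s)
  x = 16: RHS = 16, y in [4, 13]  -> 2 point(s)
Affine points: 20. Add the point at infinity: total = 21.

#E(F_17) = 21


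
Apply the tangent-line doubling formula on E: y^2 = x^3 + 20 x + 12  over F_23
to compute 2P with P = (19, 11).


Doubling: s = (3 x1^2 + a) / (2 y1)
s = (3*19^2 + 20) / (2*11) mod 23 = 1
x3 = s^2 - 2 x1 mod 23 = 1^2 - 2*19 = 9
y3 = s (x1 - x3) - y1 mod 23 = 1 * (19 - 9) - 11 = 22

2P = (9, 22)


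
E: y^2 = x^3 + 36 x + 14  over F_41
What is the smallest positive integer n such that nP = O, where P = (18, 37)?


Compute successive multiples of P until we hit O:
  1P = (18, 37)
  2P = (14, 33)
  3P = (10, 12)
  4P = (17, 2)
  5P = (1, 25)
  6P = (12, 1)
  7P = (6, 35)
  8P = (25, 37)
  ... (continuing to 37P)
  37P = O

ord(P) = 37


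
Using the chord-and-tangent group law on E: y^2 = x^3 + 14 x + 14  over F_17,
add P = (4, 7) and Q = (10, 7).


P != Q, so use the chord formula.
s = (y2 - y1) / (x2 - x1) = (0) / (6) mod 17 = 0
x3 = s^2 - x1 - x2 mod 17 = 0^2 - 4 - 10 = 3
y3 = s (x1 - x3) - y1 mod 17 = 0 * (4 - 3) - 7 = 10

P + Q = (3, 10)


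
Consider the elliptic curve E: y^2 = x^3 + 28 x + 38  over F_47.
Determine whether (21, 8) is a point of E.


Check whether y^2 = x^3 + 28 x + 38 (mod 47) for (x, y) = (21, 8).
LHS: y^2 = 8^2 mod 47 = 17
RHS: x^3 + 28 x + 38 = 21^3 + 28*21 + 38 mod 47 = 17
LHS = RHS

Yes, on the curve


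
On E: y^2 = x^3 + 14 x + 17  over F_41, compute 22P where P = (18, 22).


k = 22 = 10110_2 (binary, LSB first: 01101)
Double-and-add from P = (18, 22):
  bit 0 = 0: acc unchanged = O
  bit 1 = 1: acc = O + (10, 38) = (10, 38)
  bit 2 = 1: acc = (10, 38) + (31, 36) = (16, 27)
  bit 3 = 0: acc unchanged = (16, 27)
  bit 4 = 1: acc = (16, 27) + (33, 7) = (28, 4)

22P = (28, 4)


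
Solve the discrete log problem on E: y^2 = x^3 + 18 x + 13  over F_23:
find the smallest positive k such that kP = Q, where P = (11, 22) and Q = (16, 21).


Enumerate multiples of P until we hit Q = (16, 21):
  1P = (11, 22)
  2P = (3, 18)
  3P = (15, 22)
  4P = (20, 1)
  5P = (0, 6)
  6P = (1, 3)
  7P = (13, 11)
  8P = (12, 18)
  9P = (16, 21)
Match found at i = 9.

k = 9


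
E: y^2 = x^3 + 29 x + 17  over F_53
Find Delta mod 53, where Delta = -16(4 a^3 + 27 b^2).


4 a^3 + 27 b^2 = 4*29^3 + 27*17^2 = 97556 + 7803 = 105359
Delta = -16 * (105359) = -1685744
Delta mod 53 = 27

Delta = 27 (mod 53)


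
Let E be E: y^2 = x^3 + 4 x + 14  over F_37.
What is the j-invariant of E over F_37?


Delta = -16(4 a^3 + 27 b^2) mod 37 = 32
-1728 * (4 a)^3 = -1728 * (4*4)^3 mod 37 = 27
j = 27 * 32^(-1) mod 37 = 2

j = 2 (mod 37)


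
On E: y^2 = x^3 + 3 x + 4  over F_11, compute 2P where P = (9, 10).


Doubling: s = (3 x1^2 + a) / (2 y1)
s = (3*9^2 + 3) / (2*10) mod 11 = 9
x3 = s^2 - 2 x1 mod 11 = 9^2 - 2*9 = 8
y3 = s (x1 - x3) - y1 mod 11 = 9 * (9 - 8) - 10 = 10

2P = (8, 10)


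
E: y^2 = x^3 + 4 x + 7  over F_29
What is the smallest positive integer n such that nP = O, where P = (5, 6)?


Compute successive multiples of P until we hit O:
  1P = (5, 6)
  2P = (13, 9)
  3P = (27, 22)
  4P = (4, 0)
  5P = (27, 7)
  6P = (13, 20)
  7P = (5, 23)
  8P = O

ord(P) = 8


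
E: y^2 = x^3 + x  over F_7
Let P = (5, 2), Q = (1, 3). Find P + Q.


P != Q, so use the chord formula.
s = (y2 - y1) / (x2 - x1) = (1) / (3) mod 7 = 5
x3 = s^2 - x1 - x2 mod 7 = 5^2 - 5 - 1 = 5
y3 = s (x1 - x3) - y1 mod 7 = 5 * (5 - 5) - 2 = 5

P + Q = (5, 5)


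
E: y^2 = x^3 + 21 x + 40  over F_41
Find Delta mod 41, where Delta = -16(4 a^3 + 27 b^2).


4 a^3 + 27 b^2 = 4*21^3 + 27*40^2 = 37044 + 43200 = 80244
Delta = -16 * (80244) = -1283904
Delta mod 41 = 11

Delta = 11 (mod 41)


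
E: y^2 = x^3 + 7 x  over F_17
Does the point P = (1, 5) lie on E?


Check whether y^2 = x^3 + 7 x + 0 (mod 17) for (x, y) = (1, 5).
LHS: y^2 = 5^2 mod 17 = 8
RHS: x^3 + 7 x + 0 = 1^3 + 7*1 + 0 mod 17 = 8
LHS = RHS

Yes, on the curve


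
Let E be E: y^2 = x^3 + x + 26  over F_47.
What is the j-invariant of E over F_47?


Delta = -16(4 a^3 + 27 b^2) mod 47 = 9
-1728 * (4 a)^3 = -1728 * (4*1)^3 mod 47 = 46
j = 46 * 9^(-1) mod 47 = 26

j = 26 (mod 47)


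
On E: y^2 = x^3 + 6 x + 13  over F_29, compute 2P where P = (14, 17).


k = 2 = 10_2 (binary, LSB first: 01)
Double-and-add from P = (14, 17):
  bit 0 = 0: acc unchanged = O
  bit 1 = 1: acc = O + (10, 0) = (10, 0)

2P = (10, 0)


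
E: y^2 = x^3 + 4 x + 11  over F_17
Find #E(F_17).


For each x in F_17, count y with y^2 = x^3 + 4 x + 11 mod 17:
  x = 1: RHS = 16, y in [4, 13]  -> 2 point(s)
  x = 3: RHS = 16, y in [4, 13]  -> 2 point(s)
  x = 6: RHS = 13, y in [8, 9]  -> 2 point(s)
  x = 7: RHS = 8, y in [5, 12]  -> 2 point(s)
  x = 11: RHS = 9, y in [3, 14]  -> 2 point(s)
  x = 12: RHS = 2, y in [6, 11]  -> 2 point(s)
  x = 13: RHS = 16, y in [4, 13]  -> 2 point(s)
Affine points: 14. Add the point at infinity: total = 15.

#E(F_17) = 15


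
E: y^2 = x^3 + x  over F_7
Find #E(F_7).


For each x in F_7, count y with y^2 = x^3 + 1 x + 0 mod 7:
  x = 0: RHS = 0, y in [0]  -> 1 point(s)
  x = 1: RHS = 2, y in [3, 4]  -> 2 point(s)
  x = 3: RHS = 2, y in [3, 4]  -> 2 point(s)
  x = 5: RHS = 4, y in [2, 5]  -> 2 point(s)
Affine points: 7. Add the point at infinity: total = 8.

#E(F_7) = 8


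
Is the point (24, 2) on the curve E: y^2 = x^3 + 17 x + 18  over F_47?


Check whether y^2 = x^3 + 17 x + 18 (mod 47) for (x, y) = (24, 2).
LHS: y^2 = 2^2 mod 47 = 4
RHS: x^3 + 17 x + 18 = 24^3 + 17*24 + 18 mod 47 = 9
LHS != RHS

No, not on the curve


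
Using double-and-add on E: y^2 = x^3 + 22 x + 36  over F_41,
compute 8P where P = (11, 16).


k = 8 = 1000_2 (binary, LSB first: 0001)
Double-and-add from P = (11, 16):
  bit 0 = 0: acc unchanged = O
  bit 1 = 0: acc unchanged = O
  bit 2 = 0: acc unchanged = O
  bit 3 = 1: acc = O + (5, 5) = (5, 5)

8P = (5, 5)


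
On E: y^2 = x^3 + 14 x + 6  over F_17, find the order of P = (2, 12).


Compute successive multiples of P until we hit O:
  1P = (2, 12)
  2P = (15, 15)
  3P = (8, 1)
  4P = (8, 16)
  5P = (15, 2)
  6P = (2, 5)
  7P = O

ord(P) = 7


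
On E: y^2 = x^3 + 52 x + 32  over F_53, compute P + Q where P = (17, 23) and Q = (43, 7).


P != Q, so use the chord formula.
s = (y2 - y1) / (x2 - x1) = (37) / (26) mod 53 = 32
x3 = s^2 - x1 - x2 mod 53 = 32^2 - 17 - 43 = 10
y3 = s (x1 - x3) - y1 mod 53 = 32 * (17 - 10) - 23 = 42

P + Q = (10, 42)


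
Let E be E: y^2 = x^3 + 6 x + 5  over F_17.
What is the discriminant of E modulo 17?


4 a^3 + 27 b^2 = 4*6^3 + 27*5^2 = 864 + 675 = 1539
Delta = -16 * (1539) = -24624
Delta mod 17 = 9

Delta = 9 (mod 17)


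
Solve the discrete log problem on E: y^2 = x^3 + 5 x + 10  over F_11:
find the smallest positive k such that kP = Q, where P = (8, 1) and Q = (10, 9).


Enumerate multiples of P until we hit Q = (10, 9):
  1P = (8, 1)
  2P = (9, 5)
  3P = (10, 2)
  4P = (7, 5)
  5P = (1, 4)
  6P = (6, 6)
  7P = (6, 5)
  8P = (1, 7)
  9P = (7, 6)
  10P = (10, 9)
Match found at i = 10.

k = 10


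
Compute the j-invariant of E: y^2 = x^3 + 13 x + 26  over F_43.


Delta = -16(4 a^3 + 27 b^2) mod 43 = 26
-1728 * (4 a)^3 = -1728 * (4*13)^3 mod 43 = 16
j = 16 * 26^(-1) mod 43 = 37

j = 37 (mod 43)


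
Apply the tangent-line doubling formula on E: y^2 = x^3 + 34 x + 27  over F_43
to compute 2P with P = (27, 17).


Doubling: s = (3 x1^2 + a) / (2 y1)
s = (3*27^2 + 34) / (2*17) mod 43 = 16
x3 = s^2 - 2 x1 mod 43 = 16^2 - 2*27 = 30
y3 = s (x1 - x3) - y1 mod 43 = 16 * (27 - 30) - 17 = 21

2P = (30, 21)


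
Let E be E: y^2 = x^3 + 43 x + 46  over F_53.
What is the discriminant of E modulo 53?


4 a^3 + 27 b^2 = 4*43^3 + 27*46^2 = 318028 + 57132 = 375160
Delta = -16 * (375160) = -6002560
Delta mod 53 = 8

Delta = 8 (mod 53)


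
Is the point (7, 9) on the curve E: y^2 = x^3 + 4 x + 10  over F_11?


Check whether y^2 = x^3 + 4 x + 10 (mod 11) for (x, y) = (7, 9).
LHS: y^2 = 9^2 mod 11 = 4
RHS: x^3 + 4 x + 10 = 7^3 + 4*7 + 10 mod 11 = 7
LHS != RHS

No, not on the curve


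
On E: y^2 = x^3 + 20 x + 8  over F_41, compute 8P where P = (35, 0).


k = 8 = 1000_2 (binary, LSB first: 0001)
Double-and-add from P = (35, 0):
  bit 0 = 0: acc unchanged = O
  bit 1 = 0: acc unchanged = O
  bit 2 = 0: acc unchanged = O
  bit 3 = 1: acc = O + O = O

8P = O


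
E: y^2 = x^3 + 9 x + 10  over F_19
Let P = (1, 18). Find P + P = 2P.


Doubling: s = (3 x1^2 + a) / (2 y1)
s = (3*1^2 + 9) / (2*18) mod 19 = 13
x3 = s^2 - 2 x1 mod 19 = 13^2 - 2*1 = 15
y3 = s (x1 - x3) - y1 mod 19 = 13 * (1 - 15) - 18 = 9

2P = (15, 9)


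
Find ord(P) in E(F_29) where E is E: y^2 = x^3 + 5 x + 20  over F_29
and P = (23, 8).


Compute successive multiples of P until we hit O:
  1P = (23, 8)
  2P = (16, 7)
  3P = (6, 11)
  4P = (20, 0)
  5P = (6, 18)
  6P = (16, 22)
  7P = (23, 21)
  8P = O

ord(P) = 8


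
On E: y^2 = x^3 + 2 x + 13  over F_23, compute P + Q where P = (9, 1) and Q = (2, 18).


P != Q, so use the chord formula.
s = (y2 - y1) / (x2 - x1) = (17) / (16) mod 23 = 14
x3 = s^2 - x1 - x2 mod 23 = 14^2 - 9 - 2 = 1
y3 = s (x1 - x3) - y1 mod 23 = 14 * (9 - 1) - 1 = 19

P + Q = (1, 19)


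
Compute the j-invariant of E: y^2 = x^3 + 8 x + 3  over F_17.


Delta = -16(4 a^3 + 27 b^2) mod 17 = 13
-1728 * (4 a)^3 = -1728 * (4*8)^3 mod 17 = 3
j = 3 * 13^(-1) mod 17 = 12

j = 12 (mod 17)


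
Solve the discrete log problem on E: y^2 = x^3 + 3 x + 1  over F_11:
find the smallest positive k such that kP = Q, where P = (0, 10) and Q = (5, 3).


Enumerate multiples of P until we hit Q = (5, 3):
  1P = (0, 10)
  2P = (5, 3)
Match found at i = 2.

k = 2


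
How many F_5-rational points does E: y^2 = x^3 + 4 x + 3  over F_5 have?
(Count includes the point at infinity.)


For each x in F_5, count y with y^2 = x^3 + 4 x + 3 mod 5:
  x = 2: RHS = 4, y in [2, 3]  -> 2 point(s)
Affine points: 2. Add the point at infinity: total = 3.

#E(F_5) = 3


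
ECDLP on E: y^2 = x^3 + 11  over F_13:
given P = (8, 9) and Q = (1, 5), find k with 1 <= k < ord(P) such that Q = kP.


Enumerate multiples of P until we hit Q = (1, 5):
  1P = (8, 9)
  2P = (1, 5)
Match found at i = 2.

k = 2


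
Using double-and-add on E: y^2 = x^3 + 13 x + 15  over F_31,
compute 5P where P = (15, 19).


k = 5 = 101_2 (binary, LSB first: 101)
Double-and-add from P = (15, 19):
  bit 0 = 1: acc = O + (15, 19) = (15, 19)
  bit 1 = 0: acc unchanged = (15, 19)
  bit 2 = 1: acc = (15, 19) + (2, 7) = (11, 30)

5P = (11, 30)


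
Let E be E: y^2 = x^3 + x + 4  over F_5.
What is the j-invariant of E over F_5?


Delta = -16(4 a^3 + 27 b^2) mod 5 = 4
-1728 * (4 a)^3 = -1728 * (4*1)^3 mod 5 = 3
j = 3 * 4^(-1) mod 5 = 2

j = 2 (mod 5)


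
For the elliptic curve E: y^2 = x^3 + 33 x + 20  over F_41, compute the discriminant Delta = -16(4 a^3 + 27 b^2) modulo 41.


4 a^3 + 27 b^2 = 4*33^3 + 27*20^2 = 143748 + 10800 = 154548
Delta = -16 * (154548) = -2472768
Delta mod 41 = 24

Delta = 24 (mod 41)


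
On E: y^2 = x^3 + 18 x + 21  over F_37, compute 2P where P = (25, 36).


Doubling: s = (3 x1^2 + a) / (2 y1)
s = (3*25^2 + 18) / (2*36) mod 37 = 34
x3 = s^2 - 2 x1 mod 37 = 34^2 - 2*25 = 33
y3 = s (x1 - x3) - y1 mod 37 = 34 * (25 - 33) - 36 = 25

2P = (33, 25)


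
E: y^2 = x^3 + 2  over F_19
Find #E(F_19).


For each x in F_19, count y with y^2 = x^3 + 0 x + 2 mod 19:
  x = 4: RHS = 9, y in [3, 16]  -> 2 point(s)
  x = 6: RHS = 9, y in [3, 16]  -> 2 point(s)
  x = 8: RHS = 1, y in [1, 18]  -> 2 point(s)
  x = 9: RHS = 9, y in [3, 16]  -> 2 point(s)
  x = 12: RHS = 1, y in [1, 18]  -> 2 point(s)
  x = 18: RHS = 1, y in [1, 18]  -> 2 point(s)
Affine points: 12. Add the point at infinity: total = 13.

#E(F_19) = 13


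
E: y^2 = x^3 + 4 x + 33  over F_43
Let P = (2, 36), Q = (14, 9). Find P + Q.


P != Q, so use the chord formula.
s = (y2 - y1) / (x2 - x1) = (16) / (12) mod 43 = 30
x3 = s^2 - x1 - x2 mod 43 = 30^2 - 2 - 14 = 24
y3 = s (x1 - x3) - y1 mod 43 = 30 * (2 - 24) - 36 = 35

P + Q = (24, 35)


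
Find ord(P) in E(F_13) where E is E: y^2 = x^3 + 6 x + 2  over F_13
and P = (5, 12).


Compute successive multiples of P until we hit O:
  1P = (5, 12)
  2P = (2, 3)
  3P = (2, 10)
  4P = (5, 1)
  5P = O

ord(P) = 5


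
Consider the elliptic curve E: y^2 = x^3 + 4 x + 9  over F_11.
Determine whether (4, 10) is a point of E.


Check whether y^2 = x^3 + 4 x + 9 (mod 11) for (x, y) = (4, 10).
LHS: y^2 = 10^2 mod 11 = 1
RHS: x^3 + 4 x + 9 = 4^3 + 4*4 + 9 mod 11 = 1
LHS = RHS

Yes, on the curve


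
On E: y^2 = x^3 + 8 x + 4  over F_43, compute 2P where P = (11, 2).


Doubling: s = (3 x1^2 + a) / (2 y1)
s = (3*11^2 + 8) / (2*2) mod 43 = 39
x3 = s^2 - 2 x1 mod 43 = 39^2 - 2*11 = 37
y3 = s (x1 - x3) - y1 mod 43 = 39 * (11 - 37) - 2 = 16

2P = (37, 16)


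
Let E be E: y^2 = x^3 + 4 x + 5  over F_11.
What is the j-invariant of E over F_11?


Delta = -16(4 a^3 + 27 b^2) mod 11 = 9
-1728 * (4 a)^3 = -1728 * (4*4)^3 mod 11 = 7
j = 7 * 9^(-1) mod 11 = 2

j = 2 (mod 11)


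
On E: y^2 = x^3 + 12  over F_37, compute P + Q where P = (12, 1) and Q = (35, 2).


P != Q, so use the chord formula.
s = (y2 - y1) / (x2 - x1) = (1) / (23) mod 37 = 29
x3 = s^2 - x1 - x2 mod 37 = 29^2 - 12 - 35 = 17
y3 = s (x1 - x3) - y1 mod 37 = 29 * (12 - 17) - 1 = 2

P + Q = (17, 2)


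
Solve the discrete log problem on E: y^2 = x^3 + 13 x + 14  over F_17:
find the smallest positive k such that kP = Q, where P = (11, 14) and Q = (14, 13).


Enumerate multiples of P until we hit Q = (14, 13):
  1P = (11, 14)
  2P = (14, 4)
  3P = (5, 0)
  4P = (14, 13)
Match found at i = 4.

k = 4


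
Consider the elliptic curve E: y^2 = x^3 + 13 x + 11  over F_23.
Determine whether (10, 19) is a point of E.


Check whether y^2 = x^3 + 13 x + 11 (mod 23) for (x, y) = (10, 19).
LHS: y^2 = 19^2 mod 23 = 16
RHS: x^3 + 13 x + 11 = 10^3 + 13*10 + 11 mod 23 = 14
LHS != RHS

No, not on the curve


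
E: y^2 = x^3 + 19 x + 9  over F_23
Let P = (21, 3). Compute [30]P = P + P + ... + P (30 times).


k = 30 = 11110_2 (binary, LSB first: 01111)
Double-and-add from P = (21, 3):
  bit 0 = 0: acc unchanged = O
  bit 1 = 1: acc = O + (16, 19) = (16, 19)
  bit 2 = 1: acc = (16, 19) + (9, 14) = (14, 12)
  bit 3 = 1: acc = (14, 12) + (11, 10) = (1, 12)
  bit 4 = 1: acc = (1, 12) + (10, 16) = (21, 20)

30P = (21, 20)


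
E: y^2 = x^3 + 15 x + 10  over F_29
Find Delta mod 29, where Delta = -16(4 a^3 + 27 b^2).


4 a^3 + 27 b^2 = 4*15^3 + 27*10^2 = 13500 + 2700 = 16200
Delta = -16 * (16200) = -259200
Delta mod 29 = 2

Delta = 2 (mod 29)


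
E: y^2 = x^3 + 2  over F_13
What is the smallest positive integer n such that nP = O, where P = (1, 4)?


Compute successive multiples of P until we hit O:
  1P = (1, 4)
  2P = (2, 7)
  3P = (6, 7)
  4P = (10, 1)
  5P = (5, 6)
  6P = (4, 1)
  7P = (9, 4)
  8P = (3, 9)
  ... (continuing to 19P)
  19P = O

ord(P) = 19


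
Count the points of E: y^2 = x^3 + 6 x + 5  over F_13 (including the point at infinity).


For each x in F_13, count y with y^2 = x^3 + 6 x + 5 mod 13:
  x = 1: RHS = 12, y in [5, 8]  -> 2 point(s)
  x = 2: RHS = 12, y in [5, 8]  -> 2 point(s)
  x = 5: RHS = 4, y in [2, 11]  -> 2 point(s)
  x = 6: RHS = 10, y in [6, 7]  -> 2 point(s)
  x = 7: RHS = 0, y in [0]  -> 1 point(s)
  x = 10: RHS = 12, y in [5, 8]  -> 2 point(s)
Affine points: 11. Add the point at infinity: total = 12.

#E(F_13) = 12


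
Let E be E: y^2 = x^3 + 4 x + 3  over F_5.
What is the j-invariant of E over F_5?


Delta = -16(4 a^3 + 27 b^2) mod 5 = 1
-1728 * (4 a)^3 = -1728 * (4*4)^3 mod 5 = 2
j = 2 * 1^(-1) mod 5 = 2

j = 2 (mod 5)


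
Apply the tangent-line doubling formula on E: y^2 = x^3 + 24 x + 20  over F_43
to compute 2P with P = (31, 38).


Doubling: s = (3 x1^2 + a) / (2 y1)
s = (3*31^2 + 24) / (2*38) mod 43 = 6
x3 = s^2 - 2 x1 mod 43 = 6^2 - 2*31 = 17
y3 = s (x1 - x3) - y1 mod 43 = 6 * (31 - 17) - 38 = 3

2P = (17, 3)


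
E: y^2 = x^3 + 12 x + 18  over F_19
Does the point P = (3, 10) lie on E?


Check whether y^2 = x^3 + 12 x + 18 (mod 19) for (x, y) = (3, 10).
LHS: y^2 = 10^2 mod 19 = 5
RHS: x^3 + 12 x + 18 = 3^3 + 12*3 + 18 mod 19 = 5
LHS = RHS

Yes, on the curve


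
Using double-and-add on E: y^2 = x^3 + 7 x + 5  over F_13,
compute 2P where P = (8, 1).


k = 2 = 10_2 (binary, LSB first: 01)
Double-and-add from P = (8, 1):
  bit 0 = 0: acc unchanged = O
  bit 1 = 1: acc = O + (1, 0) = (1, 0)

2P = (1, 0)


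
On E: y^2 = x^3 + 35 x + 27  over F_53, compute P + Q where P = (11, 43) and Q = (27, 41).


P != Q, so use the chord formula.
s = (y2 - y1) / (x2 - x1) = (51) / (16) mod 53 = 33
x3 = s^2 - x1 - x2 mod 53 = 33^2 - 11 - 27 = 44
y3 = s (x1 - x3) - y1 mod 53 = 33 * (11 - 44) - 43 = 34

P + Q = (44, 34)


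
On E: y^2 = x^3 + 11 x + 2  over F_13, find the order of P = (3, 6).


Compute successive multiples of P until we hit O:
  1P = (3, 6)
  2P = (8, 2)
  3P = (12, 9)
  4P = (1, 12)
  5P = (5, 0)
  6P = (1, 1)
  7P = (12, 4)
  8P = (8, 11)
  ... (continuing to 10P)
  10P = O

ord(P) = 10


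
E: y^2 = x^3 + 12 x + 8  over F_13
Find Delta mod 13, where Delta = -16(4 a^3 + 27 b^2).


4 a^3 + 27 b^2 = 4*12^3 + 27*8^2 = 6912 + 1728 = 8640
Delta = -16 * (8640) = -138240
Delta mod 13 = 2

Delta = 2 (mod 13)


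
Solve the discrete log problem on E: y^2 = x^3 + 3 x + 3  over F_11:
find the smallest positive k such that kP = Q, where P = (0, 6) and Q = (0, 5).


Enumerate multiples of P until we hit Q = (0, 5):
  1P = (0, 6)
  2P = (9, 0)
  3P = (0, 5)
Match found at i = 3.

k = 3


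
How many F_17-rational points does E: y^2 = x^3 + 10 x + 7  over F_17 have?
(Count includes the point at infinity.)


For each x in F_17, count y with y^2 = x^3 + 10 x + 7 mod 17:
  x = 1: RHS = 1, y in [1, 16]  -> 2 point(s)
  x = 2: RHS = 1, y in [1, 16]  -> 2 point(s)
  x = 3: RHS = 13, y in [8, 9]  -> 2 point(s)
  x = 4: RHS = 9, y in [3, 14]  -> 2 point(s)
  x = 8: RHS = 4, y in [2, 15]  -> 2 point(s)
  x = 10: RHS = 2, y in [6, 11]  -> 2 point(s)
  x = 12: RHS = 2, y in [6, 11]  -> 2 point(s)
  x = 14: RHS = 1, y in [1, 16]  -> 2 point(s)
  x = 15: RHS = 13, y in [8, 9]  -> 2 point(s)
  x = 16: RHS = 13, y in [8, 9]  -> 2 point(s)
Affine points: 20. Add the point at infinity: total = 21.

#E(F_17) = 21


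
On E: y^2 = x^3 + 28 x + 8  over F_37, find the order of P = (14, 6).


Compute successive multiples of P until we hit O:
  1P = (14, 6)
  2P = (13, 33)
  3P = (36, 33)
  4P = (8, 35)
  5P = (25, 4)
  6P = (28, 10)
  7P = (20, 24)
  8P = (12, 0)
  ... (continuing to 16P)
  16P = O

ord(P) = 16


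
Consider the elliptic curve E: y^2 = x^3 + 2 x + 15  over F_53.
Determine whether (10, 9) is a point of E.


Check whether y^2 = x^3 + 2 x + 15 (mod 53) for (x, y) = (10, 9).
LHS: y^2 = 9^2 mod 53 = 28
RHS: x^3 + 2 x + 15 = 10^3 + 2*10 + 15 mod 53 = 28
LHS = RHS

Yes, on the curve


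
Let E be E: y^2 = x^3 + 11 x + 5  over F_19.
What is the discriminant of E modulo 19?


4 a^3 + 27 b^2 = 4*11^3 + 27*5^2 = 5324 + 675 = 5999
Delta = -16 * (5999) = -95984
Delta mod 19 = 4

Delta = 4 (mod 19)


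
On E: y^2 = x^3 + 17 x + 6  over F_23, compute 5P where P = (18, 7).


k = 5 = 101_2 (binary, LSB first: 101)
Double-and-add from P = (18, 7):
  bit 0 = 1: acc = O + (18, 7) = (18, 7)
  bit 1 = 0: acc unchanged = (18, 7)
  bit 2 = 1: acc = (18, 7) + (7, 13) = (4, 0)

5P = (4, 0)


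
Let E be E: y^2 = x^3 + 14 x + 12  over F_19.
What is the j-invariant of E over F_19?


Delta = -16(4 a^3 + 27 b^2) mod 19 = 18
-1728 * (4 a)^3 = -1728 * (4*14)^3 mod 19 = 18
j = 18 * 18^(-1) mod 19 = 1

j = 1 (mod 19)


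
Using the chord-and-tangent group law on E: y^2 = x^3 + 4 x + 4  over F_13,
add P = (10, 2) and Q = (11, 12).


P != Q, so use the chord formula.
s = (y2 - y1) / (x2 - x1) = (10) / (1) mod 13 = 10
x3 = s^2 - x1 - x2 mod 13 = 10^2 - 10 - 11 = 1
y3 = s (x1 - x3) - y1 mod 13 = 10 * (10 - 1) - 2 = 10

P + Q = (1, 10)


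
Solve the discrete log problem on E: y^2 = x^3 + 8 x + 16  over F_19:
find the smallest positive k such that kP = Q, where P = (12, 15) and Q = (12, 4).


Enumerate multiples of P until we hit Q = (12, 4):
  1P = (12, 15)
  2P = (18, 11)
  3P = (0, 15)
  4P = (7, 4)
  5P = (17, 12)
  6P = (1, 5)
  7P = (4, 13)
  8P = (9, 0)
  9P = (4, 6)
  10P = (1, 14)
  11P = (17, 7)
  12P = (7, 15)
  13P = (0, 4)
  14P = (18, 8)
  15P = (12, 4)
Match found at i = 15.

k = 15


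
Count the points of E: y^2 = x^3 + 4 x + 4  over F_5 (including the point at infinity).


For each x in F_5, count y with y^2 = x^3 + 4 x + 4 mod 5:
  x = 0: RHS = 4, y in [2, 3]  -> 2 point(s)
  x = 1: RHS = 4, y in [2, 3]  -> 2 point(s)
  x = 2: RHS = 0, y in [0]  -> 1 point(s)
  x = 4: RHS = 4, y in [2, 3]  -> 2 point(s)
Affine points: 7. Add the point at infinity: total = 8.

#E(F_5) = 8


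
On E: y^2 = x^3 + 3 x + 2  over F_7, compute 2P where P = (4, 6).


Doubling: s = (3 x1^2 + a) / (2 y1)
s = (3*4^2 + 3) / (2*6) mod 7 = 6
x3 = s^2 - 2 x1 mod 7 = 6^2 - 2*4 = 0
y3 = s (x1 - x3) - y1 mod 7 = 6 * (4 - 0) - 6 = 4

2P = (0, 4)


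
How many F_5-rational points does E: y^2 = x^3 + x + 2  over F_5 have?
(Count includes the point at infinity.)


For each x in F_5, count y with y^2 = x^3 + 1 x + 2 mod 5:
  x = 1: RHS = 4, y in [2, 3]  -> 2 point(s)
  x = 4: RHS = 0, y in [0]  -> 1 point(s)
Affine points: 3. Add the point at infinity: total = 4.

#E(F_5) = 4


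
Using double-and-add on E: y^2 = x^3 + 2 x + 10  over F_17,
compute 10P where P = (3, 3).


k = 10 = 1010_2 (binary, LSB first: 0101)
Double-and-add from P = (3, 3):
  bit 0 = 0: acc unchanged = O
  bit 1 = 1: acc = O + (15, 7) = (15, 7)
  bit 2 = 0: acc unchanged = (15, 7)
  bit 3 = 1: acc = (15, 7) + (5, 14) = (15, 10)

10P = (15, 10)


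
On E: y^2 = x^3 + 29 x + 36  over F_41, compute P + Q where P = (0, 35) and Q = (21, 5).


P != Q, so use the chord formula.
s = (y2 - y1) / (x2 - x1) = (11) / (21) mod 41 = 22
x3 = s^2 - x1 - x2 mod 41 = 22^2 - 0 - 21 = 12
y3 = s (x1 - x3) - y1 mod 41 = 22 * (0 - 12) - 35 = 29

P + Q = (12, 29)


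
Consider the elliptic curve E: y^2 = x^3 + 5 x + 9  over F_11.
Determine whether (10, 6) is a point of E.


Check whether y^2 = x^3 + 5 x + 9 (mod 11) for (x, y) = (10, 6).
LHS: y^2 = 6^2 mod 11 = 3
RHS: x^3 + 5 x + 9 = 10^3 + 5*10 + 9 mod 11 = 3
LHS = RHS

Yes, on the curve


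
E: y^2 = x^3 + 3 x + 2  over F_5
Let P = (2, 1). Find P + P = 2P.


Doubling: s = (3 x1^2 + a) / (2 y1)
s = (3*2^2 + 3) / (2*1) mod 5 = 0
x3 = s^2 - 2 x1 mod 5 = 0^2 - 2*2 = 1
y3 = s (x1 - x3) - y1 mod 5 = 0 * (2 - 1) - 1 = 4

2P = (1, 4)


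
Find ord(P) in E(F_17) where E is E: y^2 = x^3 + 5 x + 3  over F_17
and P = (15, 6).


Compute successive multiples of P until we hit O:
  1P = (15, 6)
  2P = (4, 11)
  3P = (2, 2)
  4P = (1, 14)
  5P = (10, 13)
  6P = (13, 15)
  7P = (5, 0)
  8P = (13, 2)
  ... (continuing to 14P)
  14P = O

ord(P) = 14


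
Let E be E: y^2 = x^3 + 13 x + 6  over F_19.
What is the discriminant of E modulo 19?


4 a^3 + 27 b^2 = 4*13^3 + 27*6^2 = 8788 + 972 = 9760
Delta = -16 * (9760) = -156160
Delta mod 19 = 1

Delta = 1 (mod 19)


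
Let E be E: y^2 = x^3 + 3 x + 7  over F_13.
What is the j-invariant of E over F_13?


Delta = -16(4 a^3 + 27 b^2) mod 13 = 10
-1728 * (4 a)^3 = -1728 * (4*3)^3 mod 13 = 12
j = 12 * 10^(-1) mod 13 = 9

j = 9 (mod 13)


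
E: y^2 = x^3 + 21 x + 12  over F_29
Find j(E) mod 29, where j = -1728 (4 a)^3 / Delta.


Delta = -16(4 a^3 + 27 b^2) mod 29 = 24
-1728 * (4 a)^3 = -1728 * (4*21)^3 mod 29 = 24
j = 24 * 24^(-1) mod 29 = 1

j = 1 (mod 29)


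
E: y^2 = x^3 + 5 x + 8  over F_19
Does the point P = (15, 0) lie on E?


Check whether y^2 = x^3 + 5 x + 8 (mod 19) for (x, y) = (15, 0).
LHS: y^2 = 0^2 mod 19 = 0
RHS: x^3 + 5 x + 8 = 15^3 + 5*15 + 8 mod 19 = 0
LHS = RHS

Yes, on the curve


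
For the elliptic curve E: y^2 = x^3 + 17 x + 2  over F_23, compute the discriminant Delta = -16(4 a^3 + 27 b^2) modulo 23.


4 a^3 + 27 b^2 = 4*17^3 + 27*2^2 = 19652 + 108 = 19760
Delta = -16 * (19760) = -316160
Delta mod 23 = 21

Delta = 21 (mod 23)


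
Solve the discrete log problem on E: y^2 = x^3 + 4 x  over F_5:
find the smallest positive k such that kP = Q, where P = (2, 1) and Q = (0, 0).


Enumerate multiples of P until we hit Q = (0, 0):
  1P = (2, 1)
  2P = (0, 0)
Match found at i = 2.

k = 2


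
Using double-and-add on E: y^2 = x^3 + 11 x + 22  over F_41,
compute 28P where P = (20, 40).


k = 28 = 11100_2 (binary, LSB first: 00111)
Double-and-add from P = (20, 40):
  bit 0 = 0: acc unchanged = O
  bit 1 = 0: acc unchanged = O
  bit 2 = 1: acc = O + (11, 30) = (11, 30)
  bit 3 = 1: acc = (11, 30) + (21, 17) = (7, 14)
  bit 4 = 1: acc = (7, 14) + (39, 22) = (13, 5)

28P = (13, 5)


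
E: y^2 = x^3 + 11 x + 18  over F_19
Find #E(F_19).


For each x in F_19, count y with y^2 = x^3 + 11 x + 18 mod 19:
  x = 1: RHS = 11, y in [7, 12]  -> 2 point(s)
  x = 7: RHS = 1, y in [1, 18]  -> 2 point(s)
  x = 10: RHS = 7, y in [8, 11]  -> 2 point(s)
  x = 11: RHS = 7, y in [8, 11]  -> 2 point(s)
  x = 12: RHS = 16, y in [4, 15]  -> 2 point(s)
  x = 14: RHS = 9, y in [3, 16]  -> 2 point(s)
  x = 15: RHS = 5, y in [9, 10]  -> 2 point(s)
  x = 17: RHS = 7, y in [8, 11]  -> 2 point(s)
  x = 18: RHS = 6, y in [5, 14]  -> 2 point(s)
Affine points: 18. Add the point at infinity: total = 19.

#E(F_19) = 19


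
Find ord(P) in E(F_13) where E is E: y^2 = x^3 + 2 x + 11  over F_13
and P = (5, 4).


Compute successive multiples of P until we hit O:
  1P = (5, 4)
  2P = (2, 7)
  3P = (7, 11)
  4P = (10, 11)
  5P = (1, 12)
  6P = (11, 8)
  7P = (9, 2)
  8P = (9, 11)
  ... (continuing to 15P)
  15P = O

ord(P) = 15


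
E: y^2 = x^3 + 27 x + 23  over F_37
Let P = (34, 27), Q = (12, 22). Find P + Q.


P != Q, so use the chord formula.
s = (y2 - y1) / (x2 - x1) = (32) / (15) mod 37 = 12
x3 = s^2 - x1 - x2 mod 37 = 12^2 - 34 - 12 = 24
y3 = s (x1 - x3) - y1 mod 37 = 12 * (34 - 24) - 27 = 19

P + Q = (24, 19)


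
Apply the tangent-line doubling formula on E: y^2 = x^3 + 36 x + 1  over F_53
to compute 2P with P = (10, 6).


Doubling: s = (3 x1^2 + a) / (2 y1)
s = (3*10^2 + 36) / (2*6) mod 53 = 28
x3 = s^2 - 2 x1 mod 53 = 28^2 - 2*10 = 22
y3 = s (x1 - x3) - y1 mod 53 = 28 * (10 - 22) - 6 = 29

2P = (22, 29)


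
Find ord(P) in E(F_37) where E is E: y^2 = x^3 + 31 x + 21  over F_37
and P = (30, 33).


Compute successive multiples of P until we hit O:
  1P = (30, 33)
  2P = (35, 32)
  3P = (12, 30)
  4P = (31, 10)
  5P = (24, 14)
  6P = (29, 1)
  7P = (3, 17)
  8P = (11, 18)
  ... (continuing to 46P)
  46P = O

ord(P) = 46


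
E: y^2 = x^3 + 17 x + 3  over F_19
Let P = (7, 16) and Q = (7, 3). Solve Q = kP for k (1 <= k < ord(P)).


Enumerate multiples of P until we hit Q = (7, 3):
  1P = (7, 16)
  2P = (9, 7)
  3P = (9, 12)
  4P = (7, 3)
Match found at i = 4.

k = 4


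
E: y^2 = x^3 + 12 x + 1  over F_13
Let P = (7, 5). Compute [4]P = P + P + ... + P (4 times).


k = 4 = 100_2 (binary, LSB first: 001)
Double-and-add from P = (7, 5):
  bit 0 = 0: acc unchanged = O
  bit 1 = 0: acc unchanged = O
  bit 2 = 1: acc = O + (10, 4) = (10, 4)

4P = (10, 4)


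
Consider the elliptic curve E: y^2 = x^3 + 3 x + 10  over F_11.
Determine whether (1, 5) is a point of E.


Check whether y^2 = x^3 + 3 x + 10 (mod 11) for (x, y) = (1, 5).
LHS: y^2 = 5^2 mod 11 = 3
RHS: x^3 + 3 x + 10 = 1^3 + 3*1 + 10 mod 11 = 3
LHS = RHS

Yes, on the curve


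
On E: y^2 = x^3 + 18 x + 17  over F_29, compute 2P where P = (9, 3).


Doubling: s = (3 x1^2 + a) / (2 y1)
s = (3*9^2 + 18) / (2*3) mod 29 = 0
x3 = s^2 - 2 x1 mod 29 = 0^2 - 2*9 = 11
y3 = s (x1 - x3) - y1 mod 29 = 0 * (9 - 11) - 3 = 26

2P = (11, 26)


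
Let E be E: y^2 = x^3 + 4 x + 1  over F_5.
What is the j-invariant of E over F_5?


Delta = -16(4 a^3 + 27 b^2) mod 5 = 2
-1728 * (4 a)^3 = -1728 * (4*4)^3 mod 5 = 2
j = 2 * 2^(-1) mod 5 = 1

j = 1 (mod 5)


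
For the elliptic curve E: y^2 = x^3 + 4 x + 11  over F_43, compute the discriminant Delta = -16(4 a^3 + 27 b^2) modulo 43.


4 a^3 + 27 b^2 = 4*4^3 + 27*11^2 = 256 + 3267 = 3523
Delta = -16 * (3523) = -56368
Delta mod 43 = 5

Delta = 5 (mod 43)


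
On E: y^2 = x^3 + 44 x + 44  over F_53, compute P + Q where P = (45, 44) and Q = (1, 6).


P != Q, so use the chord formula.
s = (y2 - y1) / (x2 - x1) = (15) / (9) mod 53 = 37
x3 = s^2 - x1 - x2 mod 53 = 37^2 - 45 - 1 = 51
y3 = s (x1 - x3) - y1 mod 53 = 37 * (45 - 51) - 44 = 52

P + Q = (51, 52)


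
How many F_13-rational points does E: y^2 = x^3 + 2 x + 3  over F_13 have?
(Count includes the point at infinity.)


For each x in F_13, count y with y^2 = x^3 + 2 x + 3 mod 13:
  x = 0: RHS = 3, y in [4, 9]  -> 2 point(s)
  x = 3: RHS = 10, y in [6, 7]  -> 2 point(s)
  x = 4: RHS = 10, y in [6, 7]  -> 2 point(s)
  x = 6: RHS = 10, y in [6, 7]  -> 2 point(s)
  x = 7: RHS = 9, y in [3, 10]  -> 2 point(s)
  x = 9: RHS = 9, y in [3, 10]  -> 2 point(s)
  x = 10: RHS = 9, y in [3, 10]  -> 2 point(s)
  x = 11: RHS = 4, y in [2, 11]  -> 2 point(s)
  x = 12: RHS = 0, y in [0]  -> 1 point(s)
Affine points: 17. Add the point at infinity: total = 18.

#E(F_13) = 18


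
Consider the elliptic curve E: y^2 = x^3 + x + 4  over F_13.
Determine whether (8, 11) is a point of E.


Check whether y^2 = x^3 + 1 x + 4 (mod 13) for (x, y) = (8, 11).
LHS: y^2 = 11^2 mod 13 = 4
RHS: x^3 + 1 x + 4 = 8^3 + 1*8 + 4 mod 13 = 4
LHS = RHS

Yes, on the curve


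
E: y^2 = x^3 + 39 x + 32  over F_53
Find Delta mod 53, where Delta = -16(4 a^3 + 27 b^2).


4 a^3 + 27 b^2 = 4*39^3 + 27*32^2 = 237276 + 27648 = 264924
Delta = -16 * (264924) = -4238784
Delta mod 53 = 50

Delta = 50 (mod 53)


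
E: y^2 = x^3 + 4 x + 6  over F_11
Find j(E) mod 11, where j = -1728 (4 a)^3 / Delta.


Delta = -16(4 a^3 + 27 b^2) mod 11 = 9
-1728 * (4 a)^3 = -1728 * (4*4)^3 mod 11 = 7
j = 7 * 9^(-1) mod 11 = 2

j = 2 (mod 11)


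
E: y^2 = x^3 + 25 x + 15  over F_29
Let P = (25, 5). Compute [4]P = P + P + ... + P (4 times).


k = 4 = 100_2 (binary, LSB first: 001)
Double-and-add from P = (25, 5):
  bit 0 = 0: acc unchanged = O
  bit 1 = 0: acc unchanged = O
  bit 2 = 1: acc = O + (3, 1) = (3, 1)

4P = (3, 1)


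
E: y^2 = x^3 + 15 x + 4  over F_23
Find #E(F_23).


For each x in F_23, count y with y^2 = x^3 + 15 x + 4 mod 23:
  x = 0: RHS = 4, y in [2, 21]  -> 2 point(s)
  x = 4: RHS = 13, y in [6, 17]  -> 2 point(s)
  x = 10: RHS = 4, y in [2, 21]  -> 2 point(s)
  x = 12: RHS = 3, y in [7, 16]  -> 2 point(s)
  x = 13: RHS = 4, y in [2, 21]  -> 2 point(s)
  x = 15: RHS = 16, y in [4, 19]  -> 2 point(s)
  x = 16: RHS = 16, y in [4, 19]  -> 2 point(s)
  x = 19: RHS = 18, y in [8, 15]  -> 2 point(s)
  x = 20: RHS = 1, y in [1, 22]  -> 2 point(s)
  x = 21: RHS = 12, y in [9, 14]  -> 2 point(s)
Affine points: 20. Add the point at infinity: total = 21.

#E(F_23) = 21


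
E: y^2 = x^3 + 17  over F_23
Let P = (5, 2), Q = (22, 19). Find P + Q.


P != Q, so use the chord formula.
s = (y2 - y1) / (x2 - x1) = (17) / (17) mod 23 = 1
x3 = s^2 - x1 - x2 mod 23 = 1^2 - 5 - 22 = 20
y3 = s (x1 - x3) - y1 mod 23 = 1 * (5 - 20) - 2 = 6

P + Q = (20, 6)


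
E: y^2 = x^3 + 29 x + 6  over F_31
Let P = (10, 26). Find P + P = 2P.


Doubling: s = (3 x1^2 + a) / (2 y1)
s = (3*10^2 + 29) / (2*26) mod 31 = 26
x3 = s^2 - 2 x1 mod 31 = 26^2 - 2*10 = 5
y3 = s (x1 - x3) - y1 mod 31 = 26 * (10 - 5) - 26 = 11

2P = (5, 11)
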